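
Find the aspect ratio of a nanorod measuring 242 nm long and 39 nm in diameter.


Aspect ratio AR = length / diameter
AR = 242 / 39
AR = 6.21

6.21


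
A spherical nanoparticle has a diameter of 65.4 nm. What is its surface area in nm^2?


Radius r = 65.4/2 = 32.7 nm
Surface area SA = 4 * pi * r^2
SA = 4 * pi * (32.7)^2
SA = 13437.09 nm^2

13437.09


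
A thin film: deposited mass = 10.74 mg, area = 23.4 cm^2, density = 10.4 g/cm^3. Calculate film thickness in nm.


Convert: m = 10.74 mg = 1.0740e-05 kg, A = 23.4 cm^2 = 2.3400e-03 m^2, rho = 10.4 g/cm^3 = 10400 kg/m^3
t = m / (A * rho)
t = 1.0740e-05 / (2.3400e-03 * 10400)
t = 4.4132e-07 m = 441.3 nm

441.3


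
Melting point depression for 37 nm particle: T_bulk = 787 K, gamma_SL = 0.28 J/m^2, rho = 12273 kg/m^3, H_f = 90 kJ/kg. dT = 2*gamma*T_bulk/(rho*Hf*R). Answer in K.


Radius R = 37/2 = 18.5 nm = 1.85e-08 m
Convert H_f = 90 kJ/kg = 90000 J/kg
dT = 2 * gamma_SL * T_bulk / (rho * H_f * R)
dT = 2 * 0.28 * 787 / (12273 * 90000 * 1.85e-08)
dT = 21.6 K

21.6


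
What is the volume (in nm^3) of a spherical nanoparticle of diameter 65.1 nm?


Radius r = 65.1/2 = 32.55 nm
Volume V = (4/3) * pi * r^3
V = (4/3) * pi * (32.55)^3
V = 144458.0 nm^3

144458.0


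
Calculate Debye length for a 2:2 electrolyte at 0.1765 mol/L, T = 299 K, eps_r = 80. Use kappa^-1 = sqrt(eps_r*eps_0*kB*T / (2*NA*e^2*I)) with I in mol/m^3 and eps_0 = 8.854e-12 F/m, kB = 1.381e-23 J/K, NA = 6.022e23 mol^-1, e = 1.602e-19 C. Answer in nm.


Ionic strength I = 0.1765 * 2^2 * 1000 = 706 mol/m^3
kappa^-1 = sqrt(80 * 8.854e-12 * 1.381e-23 * 299 / (2 * 6.022e23 * (1.602e-19)^2 * 706))
kappa^-1 = 0.366 nm

0.366


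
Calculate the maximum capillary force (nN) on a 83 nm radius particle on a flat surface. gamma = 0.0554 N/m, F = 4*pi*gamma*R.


Convert radius: R = 83 nm = 8.3e-08 m
F = 4 * pi * gamma * R
F = 4 * pi * 0.0554 * 8.3e-08
F = 5.77827e-08 N = 57.7827 nN

57.7827


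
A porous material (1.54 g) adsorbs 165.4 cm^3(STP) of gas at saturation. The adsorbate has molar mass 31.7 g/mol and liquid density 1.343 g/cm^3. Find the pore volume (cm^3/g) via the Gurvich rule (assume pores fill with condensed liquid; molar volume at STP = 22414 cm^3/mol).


Moles adsorbed n = V_ads / 22414 = 165.4 / 22414 = 7.379316e-03 mol
Liquid volume V_liq = n * M / rho_liq = 7.379316e-03 * 31.7 / 1.343 = 0.17418 cm^3
Specific pore volume V_pore = V_liq / m_sample = 0.17418 / 1.54
V_pore = 0.1131 cm^3/g

0.1131


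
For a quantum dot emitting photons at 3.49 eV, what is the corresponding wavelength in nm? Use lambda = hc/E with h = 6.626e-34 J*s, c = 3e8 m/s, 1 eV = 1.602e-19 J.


Convert energy: E = 3.49 eV = 3.49 * 1.602e-19 = 5.59098e-19 J
lambda = h*c / E = 6.626e-34 * 3e8 / 5.59098e-19
lambda = 3.55537e-07 m = 355.5 nm

355.5


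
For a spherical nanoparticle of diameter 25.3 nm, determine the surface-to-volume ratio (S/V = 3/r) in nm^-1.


Radius r = 25.3/2 = 12.65 nm
S/V = 3 / r = 3 / 12.65
S/V = 0.2372 nm^-1

0.2372


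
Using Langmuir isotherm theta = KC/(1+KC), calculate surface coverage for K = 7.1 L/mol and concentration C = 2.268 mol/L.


Langmuir isotherm: theta = K*C / (1 + K*C)
K*C = 7.1 * 2.268 = 16.1028
theta = 16.1028 / (1 + 16.1028) = 16.1028 / 17.1028
theta = 0.9415

0.9415


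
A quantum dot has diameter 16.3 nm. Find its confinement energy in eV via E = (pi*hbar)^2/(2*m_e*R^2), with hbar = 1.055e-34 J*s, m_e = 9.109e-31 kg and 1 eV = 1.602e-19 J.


Radius R = 16.3/2 = 8.15 nm = 8.15e-09 m
E = (pi * 1.055e-34)^2 / (2 * 9.109e-31 * (8.15e-09)^2)
E(J) = 9.07797e-22
E = E(J) / 1.602e-19 = 0.0057 eV

0.0057


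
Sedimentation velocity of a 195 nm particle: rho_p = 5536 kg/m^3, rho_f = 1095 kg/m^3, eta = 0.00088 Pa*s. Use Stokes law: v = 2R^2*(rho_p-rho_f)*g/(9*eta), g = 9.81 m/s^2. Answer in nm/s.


Radius R = 195/2 nm = 9.75e-08 m
Density difference = 5536 - 1095 = 4441 kg/m^3
v = 2 * R^2 * (rho_p - rho_f) * g / (9 * eta)
v = 2 * (9.75e-08)^2 * 4441 * 9.81 / (9 * 0.00088)
v = 1.04584e-07 m/s = 104.5837 nm/s

104.5837


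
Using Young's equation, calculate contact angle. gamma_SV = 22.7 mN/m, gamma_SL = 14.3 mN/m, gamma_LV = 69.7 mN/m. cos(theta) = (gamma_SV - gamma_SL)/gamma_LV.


cos(theta) = (gamma_SV - gamma_SL) / gamma_LV
cos(theta) = (22.7 - 14.3) / 69.7
cos(theta) = 0.120516
theta = arccos(0.120516) = 83.08 degrees

83.08


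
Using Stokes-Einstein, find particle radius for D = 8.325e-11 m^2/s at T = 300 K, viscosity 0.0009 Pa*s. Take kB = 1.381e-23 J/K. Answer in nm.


Stokes-Einstein: R = kB*T / (6*pi*eta*D)
R = 1.381e-23 * 300 / (6 * pi * 0.0009 * 8.325e-11)
R = 2.93351e-09 m = 2.93 nm

2.93


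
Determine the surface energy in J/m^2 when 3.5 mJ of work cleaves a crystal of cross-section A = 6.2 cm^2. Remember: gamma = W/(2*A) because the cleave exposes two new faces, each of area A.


Convert: A = 6.2 cm^2 = 0.00062 m^2, W = 3.5 mJ = 0.0035 J
Cleaving exposes two faces of area A, so total new surface = 2*A and gamma = W / (2*A)
gamma = 0.0035 / (2 * 0.00062)
gamma = 2.823 J/m^2

2.823


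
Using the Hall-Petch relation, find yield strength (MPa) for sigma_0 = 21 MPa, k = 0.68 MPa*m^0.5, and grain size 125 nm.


d = 125 nm = 1.25e-07 m
sqrt(d) = 0.0003535534
Hall-Petch contribution = k / sqrt(d) = 0.68 / 0.0003535534 = 1923.3 MPa
sigma = sigma_0 + k/sqrt(d) = 21 + 1923.3 = 1944.3 MPa

1944.3


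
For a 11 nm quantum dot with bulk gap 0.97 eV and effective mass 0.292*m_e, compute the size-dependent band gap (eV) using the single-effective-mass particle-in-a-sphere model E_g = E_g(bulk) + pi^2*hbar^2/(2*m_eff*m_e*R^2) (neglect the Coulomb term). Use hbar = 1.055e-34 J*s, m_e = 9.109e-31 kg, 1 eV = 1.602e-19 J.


Radius R = 11/2 nm = 5.5e-09 m
Confinement energy dE = pi^2 * hbar^2 / (2 * m_eff * m_e * R^2)
dE = pi^2 * (1.055e-34)^2 / (2 * 0.292 * 9.109e-31 * (5.5e-09)^2) J, divided by 1.602e-19 J/eV
dE = 0.0426 eV
Total band gap = E_g(bulk) + dE = 0.97 + 0.0426 = 1.0126 eV

1.0126


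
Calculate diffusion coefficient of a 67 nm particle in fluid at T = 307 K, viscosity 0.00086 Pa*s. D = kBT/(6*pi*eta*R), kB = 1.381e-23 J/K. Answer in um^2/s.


Radius R = 67/2 = 33.5 nm = 3.35e-08 m
D = kB*T / (6*pi*eta*R)
D = 1.381e-23 * 307 / (6 * pi * 0.00086 * 3.35e-08)
D = 7.80706e-12 m^2/s = 7.807 um^2/s

7.807


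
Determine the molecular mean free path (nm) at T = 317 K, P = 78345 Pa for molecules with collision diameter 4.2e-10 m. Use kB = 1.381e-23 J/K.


Mean free path: lambda = kB*T / (sqrt(2) * pi * d^2 * P)
lambda = 1.381e-23 * 317 / (sqrt(2) * pi * (4.2e-10)^2 * 78345)
lambda = 7.12981e-08 m
lambda = 71.3 nm

71.3


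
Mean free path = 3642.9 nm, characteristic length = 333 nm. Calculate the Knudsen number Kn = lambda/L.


Knudsen number Kn = lambda / L
Kn = 3642.9 / 333
Kn = 10.9396

10.9396


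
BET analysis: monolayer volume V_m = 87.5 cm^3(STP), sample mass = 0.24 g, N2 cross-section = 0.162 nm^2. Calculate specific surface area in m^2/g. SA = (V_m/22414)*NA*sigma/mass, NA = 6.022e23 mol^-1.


Number of moles in monolayer = V_m / 22414 = 87.5 / 22414 = 0.00390381
Number of molecules = moles * NA = 0.00390381 * 6.022e23
SA = molecules * sigma / mass
SA = (87.5 / 22414) * 6.022e23 * 0.162e-18 / 0.24
SA = 1586.8 m^2/g

1586.8


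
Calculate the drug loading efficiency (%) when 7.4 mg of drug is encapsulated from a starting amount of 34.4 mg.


Drug loading efficiency = (drug loaded / drug initial) * 100
DLE = 7.4 / 34.4 * 100
DLE = 0.2151 * 100
DLE = 21.51%

21.51


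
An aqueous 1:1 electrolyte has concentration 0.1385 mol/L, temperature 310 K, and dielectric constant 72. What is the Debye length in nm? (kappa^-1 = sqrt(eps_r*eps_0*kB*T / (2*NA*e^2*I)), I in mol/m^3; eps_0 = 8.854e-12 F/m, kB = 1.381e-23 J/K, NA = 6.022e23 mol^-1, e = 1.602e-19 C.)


Ionic strength I = 0.1385 * 1^2 * 1000 = 138.5 mol/m^3
kappa^-1 = sqrt(72 * 8.854e-12 * 1.381e-23 * 310 / (2 * 6.022e23 * (1.602e-19)^2 * 138.5))
kappa^-1 = 0.798 nm

0.798


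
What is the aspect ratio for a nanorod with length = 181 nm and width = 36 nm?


Aspect ratio AR = length / diameter
AR = 181 / 36
AR = 5.03

5.03


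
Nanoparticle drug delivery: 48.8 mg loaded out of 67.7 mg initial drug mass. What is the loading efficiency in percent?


Drug loading efficiency = (drug loaded / drug initial) * 100
DLE = 48.8 / 67.7 * 100
DLE = 0.7208 * 100
DLE = 72.08%

72.08


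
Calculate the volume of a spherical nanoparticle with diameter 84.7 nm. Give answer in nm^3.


Radius r = 84.7/2 = 42.35 nm
Volume V = (4/3) * pi * r^3
V = (4/3) * pi * (42.35)^3
V = 318162.4 nm^3

318162.4


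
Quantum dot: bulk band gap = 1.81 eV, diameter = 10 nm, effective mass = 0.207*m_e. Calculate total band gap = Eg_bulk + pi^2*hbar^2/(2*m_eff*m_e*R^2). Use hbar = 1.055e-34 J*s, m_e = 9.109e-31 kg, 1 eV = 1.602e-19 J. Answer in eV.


Radius R = 10/2 nm = 5e-09 m
Confinement energy dE = pi^2 * hbar^2 / (2 * m_eff * m_e * R^2)
dE = pi^2 * (1.055e-34)^2 / (2 * 0.207 * 9.109e-31 * (5e-09)^2) J, divided by 1.602e-19 J/eV
dE = 0.0727 eV
Total band gap = E_g(bulk) + dE = 1.81 + 0.0727 = 1.8827 eV

1.8827


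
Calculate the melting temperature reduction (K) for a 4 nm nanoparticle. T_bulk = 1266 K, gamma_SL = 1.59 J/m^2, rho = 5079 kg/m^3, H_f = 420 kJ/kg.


Radius R = 4/2 = 2 nm = 2e-09 m
Convert H_f = 420 kJ/kg = 420000 J/kg
dT = 2 * gamma_SL * T_bulk / (rho * H_f * R)
dT = 2 * 1.59 * 1266 / (5079 * 420000 * 2e-09)
dT = 943.6 K

943.6


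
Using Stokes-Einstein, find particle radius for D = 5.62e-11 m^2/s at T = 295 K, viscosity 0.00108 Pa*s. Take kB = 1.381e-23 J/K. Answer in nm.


Stokes-Einstein: R = kB*T / (6*pi*eta*D)
R = 1.381e-23 * 295 / (6 * pi * 0.00108 * 5.62e-11)
R = 3.56086e-09 m = 3.56 nm

3.56


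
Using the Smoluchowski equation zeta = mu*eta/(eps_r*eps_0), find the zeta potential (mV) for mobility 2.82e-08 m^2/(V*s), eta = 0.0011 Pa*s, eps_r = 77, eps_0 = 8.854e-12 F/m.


Smoluchowski equation: zeta = mu * eta / (eps_r * eps_0)
zeta = 2.82e-08 * 0.0011 / (77 * 8.854e-12)
zeta = 0.0455 V = 45.5 mV

45.5


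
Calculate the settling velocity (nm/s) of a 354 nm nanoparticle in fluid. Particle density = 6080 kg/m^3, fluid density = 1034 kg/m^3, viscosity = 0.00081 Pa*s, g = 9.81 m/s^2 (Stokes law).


Radius R = 354/2 nm = 1.77e-07 m
Density difference = 6080 - 1034 = 5046 kg/m^3
v = 2 * R^2 * (rho_p - rho_f) * g / (9 * eta)
v = 2 * (1.77e-07)^2 * 5046 * 9.81 / (9 * 0.00081)
v = 4.25466e-07 m/s = 425.4664 nm/s

425.4664


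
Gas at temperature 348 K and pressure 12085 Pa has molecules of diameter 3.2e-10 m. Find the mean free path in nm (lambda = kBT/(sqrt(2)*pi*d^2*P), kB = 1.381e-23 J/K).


Mean free path: lambda = kB*T / (sqrt(2) * pi * d^2 * P)
lambda = 1.381e-23 * 348 / (sqrt(2) * pi * (3.2e-10)^2 * 12085)
lambda = 8.74101e-07 m
lambda = 874.1 nm

874.1


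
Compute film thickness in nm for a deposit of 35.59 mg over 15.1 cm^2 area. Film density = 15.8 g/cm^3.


Convert: m = 35.59 mg = 3.5590e-05 kg, A = 15.1 cm^2 = 1.5100e-03 m^2, rho = 15.8 g/cm^3 = 15800 kg/m^3
t = m / (A * rho)
t = 3.5590e-05 / (1.5100e-03 * 15800)
t = 1.4917e-06 m = 1491.7 nm

1491.7


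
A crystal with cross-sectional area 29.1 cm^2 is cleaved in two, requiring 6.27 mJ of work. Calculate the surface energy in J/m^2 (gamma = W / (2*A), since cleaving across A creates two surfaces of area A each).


Convert: A = 29.1 cm^2 = 0.00291 m^2, W = 6.27 mJ = 0.00627 J
Cleaving exposes two faces of area A, so total new surface = 2*A and gamma = W / (2*A)
gamma = 0.00627 / (2 * 0.00291)
gamma = 1.077 J/m^2

1.077


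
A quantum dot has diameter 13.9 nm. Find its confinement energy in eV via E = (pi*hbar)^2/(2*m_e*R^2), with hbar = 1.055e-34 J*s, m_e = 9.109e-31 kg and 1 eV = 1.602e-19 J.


Radius R = 13.9/2 = 6.95 nm = 6.95e-09 m
E = (pi * 1.055e-34)^2 / (2 * 9.109e-31 * (6.95e-09)^2)
E(J) = 1.24834e-21
E = E(J) / 1.602e-19 = 0.0078 eV

0.0078


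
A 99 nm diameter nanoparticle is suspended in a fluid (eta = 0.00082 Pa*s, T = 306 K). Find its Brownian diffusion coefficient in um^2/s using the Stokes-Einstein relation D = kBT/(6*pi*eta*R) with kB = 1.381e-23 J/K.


Radius R = 99/2 = 49.5 nm = 4.95e-08 m
D = kB*T / (6*pi*eta*R)
D = 1.381e-23 * 306 / (6 * pi * 0.00082 * 4.95e-08)
D = 5.52325e-12 m^2/s = 5.523 um^2/s

5.523


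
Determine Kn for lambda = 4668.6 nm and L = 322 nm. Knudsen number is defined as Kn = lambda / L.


Knudsen number Kn = lambda / L
Kn = 4668.6 / 322
Kn = 14.4988

14.4988


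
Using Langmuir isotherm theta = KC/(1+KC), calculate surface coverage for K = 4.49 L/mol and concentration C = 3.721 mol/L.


Langmuir isotherm: theta = K*C / (1 + K*C)
K*C = 4.49 * 3.721 = 16.70729
theta = 16.70729 / (1 + 16.70729) = 16.70729 / 17.70729
theta = 0.9435

0.9435


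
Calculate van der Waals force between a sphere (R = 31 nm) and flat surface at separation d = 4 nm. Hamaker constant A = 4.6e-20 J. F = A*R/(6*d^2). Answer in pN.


Convert to SI: R = 31 nm = 3.1e-08 m, d = 4 nm = 4e-09 m
F = A * R / (6 * d^2)
F = 4.6e-20 * 3.1e-08 / (6 * (4e-09)^2)
F = 1.48542e-11 N = 14.854 pN

14.854


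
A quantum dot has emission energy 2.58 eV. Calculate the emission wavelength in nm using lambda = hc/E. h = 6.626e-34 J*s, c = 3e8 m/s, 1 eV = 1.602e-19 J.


Convert energy: E = 2.58 eV = 2.58 * 1.602e-19 = 4.13316e-19 J
lambda = h*c / E = 6.626e-34 * 3e8 / 4.13316e-19
lambda = 4.8094e-07 m = 480.9 nm

480.9


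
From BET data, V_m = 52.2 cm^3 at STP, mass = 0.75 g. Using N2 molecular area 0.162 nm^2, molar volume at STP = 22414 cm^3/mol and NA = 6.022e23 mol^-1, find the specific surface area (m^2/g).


Number of moles in monolayer = V_m / 22414 = 52.2 / 22414 = 0.0023289
Number of molecules = moles * NA = 0.0023289 * 6.022e23
SA = molecules * sigma / mass
SA = (52.2 / 22414) * 6.022e23 * 0.162e-18 / 0.75
SA = 302.9 m^2/g

302.9


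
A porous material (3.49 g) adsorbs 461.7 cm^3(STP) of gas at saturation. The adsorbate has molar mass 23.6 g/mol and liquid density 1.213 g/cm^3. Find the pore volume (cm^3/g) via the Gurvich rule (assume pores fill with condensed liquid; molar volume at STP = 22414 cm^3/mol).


Moles adsorbed n = V_ads / 22414 = 461.7 / 22414 = 2.059873e-02 mol
Liquid volume V_liq = n * M / rho_liq = 2.059873e-02 * 23.6 / 1.213 = 0.40077 cm^3
Specific pore volume V_pore = V_liq / m_sample = 0.40077 / 3.49
V_pore = 0.1148 cm^3/g

0.1148


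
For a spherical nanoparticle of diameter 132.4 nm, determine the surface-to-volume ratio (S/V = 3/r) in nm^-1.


Radius r = 132.4/2 = 66.2 nm
S/V = 3 / r = 3 / 66.2
S/V = 0.0453 nm^-1

0.0453


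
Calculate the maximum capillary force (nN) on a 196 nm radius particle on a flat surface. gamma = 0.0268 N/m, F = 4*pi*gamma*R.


Convert radius: R = 196 nm = 1.96e-07 m
F = 4 * pi * gamma * R
F = 4 * pi * 0.0268 * 1.96e-07
F = 6.60086e-08 N = 66.0086 nN

66.0086


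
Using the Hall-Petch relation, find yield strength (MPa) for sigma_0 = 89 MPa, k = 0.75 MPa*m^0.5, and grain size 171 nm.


d = 171 nm = 1.71e-07 m
sqrt(d) = 0.0004135215
Hall-Petch contribution = k / sqrt(d) = 0.75 / 0.0004135215 = 1813.7 MPa
sigma = sigma_0 + k/sqrt(d) = 89 + 1813.7 = 1902.7 MPa

1902.7


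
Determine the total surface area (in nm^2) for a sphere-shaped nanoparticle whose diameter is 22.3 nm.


Radius r = 22.3/2 = 11.15 nm
Surface area SA = 4 * pi * r^2
SA = 4 * pi * (11.15)^2
SA = 1562.28 nm^2

1562.28


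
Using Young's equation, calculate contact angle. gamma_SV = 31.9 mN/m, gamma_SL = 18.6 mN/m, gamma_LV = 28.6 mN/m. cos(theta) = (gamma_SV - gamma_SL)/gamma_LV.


cos(theta) = (gamma_SV - gamma_SL) / gamma_LV
cos(theta) = (31.9 - 18.6) / 28.6
cos(theta) = 0.465035
theta = arccos(0.465035) = 62.29 degrees

62.29


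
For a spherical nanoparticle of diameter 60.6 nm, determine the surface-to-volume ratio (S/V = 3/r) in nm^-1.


Radius r = 60.6/2 = 30.3 nm
S/V = 3 / r = 3 / 30.3
S/V = 0.099 nm^-1

0.099


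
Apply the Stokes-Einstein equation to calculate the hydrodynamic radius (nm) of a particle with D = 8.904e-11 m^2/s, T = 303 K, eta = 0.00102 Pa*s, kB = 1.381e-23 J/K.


Stokes-Einstein: R = kB*T / (6*pi*eta*D)
R = 1.381e-23 * 303 / (6 * pi * 0.00102 * 8.904e-11)
R = 2.44427e-09 m = 2.44 nm

2.44


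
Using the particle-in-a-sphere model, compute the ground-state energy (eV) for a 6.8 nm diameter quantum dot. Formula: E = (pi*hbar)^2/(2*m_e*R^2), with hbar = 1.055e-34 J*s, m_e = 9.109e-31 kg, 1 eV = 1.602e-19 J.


Radius R = 6.8/2 = 3.4 nm = 3.4e-09 m
E = (pi * 1.055e-34)^2 / (2 * 9.109e-31 * (3.4e-09)^2)
E(J) = 5.2161e-21
E = E(J) / 1.602e-19 = 0.0326 eV

0.0326


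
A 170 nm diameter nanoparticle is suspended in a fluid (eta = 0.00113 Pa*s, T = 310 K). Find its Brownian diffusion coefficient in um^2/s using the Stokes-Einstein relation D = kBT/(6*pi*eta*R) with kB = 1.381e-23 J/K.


Radius R = 170/2 = 85 nm = 8.5e-08 m
D = kB*T / (6*pi*eta*R)
D = 1.381e-23 * 310 / (6 * pi * 0.00113 * 8.5e-08)
D = 2.3646e-12 m^2/s = 2.365 um^2/s

2.365


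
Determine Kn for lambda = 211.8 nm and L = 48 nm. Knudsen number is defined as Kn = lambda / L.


Knudsen number Kn = lambda / L
Kn = 211.8 / 48
Kn = 4.4125

4.4125


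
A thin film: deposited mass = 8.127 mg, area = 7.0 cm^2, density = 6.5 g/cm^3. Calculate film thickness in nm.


Convert: m = 8.127 mg = 8.1270e-06 kg, A = 7.0 cm^2 = 7.0000e-04 m^2, rho = 6.5 g/cm^3 = 6500 kg/m^3
t = m / (A * rho)
t = 8.1270e-06 / (7.0000e-04 * 6500)
t = 1.7862e-06 m = 1786.2 nm

1786.2


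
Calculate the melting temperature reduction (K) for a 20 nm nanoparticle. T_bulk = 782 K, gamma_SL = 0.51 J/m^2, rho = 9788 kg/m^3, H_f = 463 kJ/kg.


Radius R = 20/2 = 10 nm = 1e-08 m
Convert H_f = 463 kJ/kg = 463000 J/kg
dT = 2 * gamma_SL * T_bulk / (rho * H_f * R)
dT = 2 * 0.51 * 782 / (9788 * 463000 * 1e-08)
dT = 17.6 K

17.6


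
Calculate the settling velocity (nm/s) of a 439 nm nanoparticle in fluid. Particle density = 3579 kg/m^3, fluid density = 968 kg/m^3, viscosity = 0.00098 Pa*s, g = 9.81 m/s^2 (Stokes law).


Radius R = 439/2 nm = 2.195e-07 m
Density difference = 3579 - 968 = 2611 kg/m^3
v = 2 * R^2 * (rho_p - rho_f) * g / (9 * eta)
v = 2 * (2.195e-07)^2 * 2611 * 9.81 / (9 * 0.00098)
v = 2.79838e-07 m/s = 279.8378 nm/s

279.8378


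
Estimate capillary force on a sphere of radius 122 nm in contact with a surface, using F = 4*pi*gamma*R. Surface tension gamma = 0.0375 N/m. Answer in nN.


Convert radius: R = 122 nm = 1.22e-07 m
F = 4 * pi * gamma * R
F = 4 * pi * 0.0375 * 1.22e-07
F = 5.74911e-08 N = 57.4911 nN

57.4911


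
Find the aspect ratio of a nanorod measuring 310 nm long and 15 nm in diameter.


Aspect ratio AR = length / diameter
AR = 310 / 15
AR = 20.67

20.67


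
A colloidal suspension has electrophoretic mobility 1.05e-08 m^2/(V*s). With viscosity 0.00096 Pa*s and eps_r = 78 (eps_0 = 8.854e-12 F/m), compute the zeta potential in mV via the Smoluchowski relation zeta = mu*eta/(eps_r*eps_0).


Smoluchowski equation: zeta = mu * eta / (eps_r * eps_0)
zeta = 1.05e-08 * 0.00096 / (78 * 8.854e-12)
zeta = 0.014596 V = 14.6 mV

14.6


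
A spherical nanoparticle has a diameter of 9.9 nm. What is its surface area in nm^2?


Radius r = 9.9/2 = 4.95 nm
Surface area SA = 4 * pi * r^2
SA = 4 * pi * (4.95)^2
SA = 307.91 nm^2

307.91


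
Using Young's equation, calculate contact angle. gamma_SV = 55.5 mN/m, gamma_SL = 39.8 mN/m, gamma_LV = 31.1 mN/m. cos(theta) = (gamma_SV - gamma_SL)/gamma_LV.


cos(theta) = (gamma_SV - gamma_SL) / gamma_LV
cos(theta) = (55.5 - 39.8) / 31.1
cos(theta) = 0.504823
theta = arccos(0.504823) = 59.68 degrees

59.68


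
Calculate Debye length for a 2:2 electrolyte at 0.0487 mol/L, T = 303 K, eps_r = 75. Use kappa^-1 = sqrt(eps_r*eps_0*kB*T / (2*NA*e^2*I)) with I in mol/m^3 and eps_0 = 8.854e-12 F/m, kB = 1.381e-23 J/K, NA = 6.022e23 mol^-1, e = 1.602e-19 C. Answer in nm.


Ionic strength I = 0.0487 * 2^2 * 1000 = 194.8 mol/m^3
kappa^-1 = sqrt(75 * 8.854e-12 * 1.381e-23 * 303 / (2 * 6.022e23 * (1.602e-19)^2 * 194.8))
kappa^-1 = 0.679 nm

0.679


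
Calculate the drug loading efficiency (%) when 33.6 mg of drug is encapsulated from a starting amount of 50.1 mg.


Drug loading efficiency = (drug loaded / drug initial) * 100
DLE = 33.6 / 50.1 * 100
DLE = 0.6707 * 100
DLE = 67.07%

67.07


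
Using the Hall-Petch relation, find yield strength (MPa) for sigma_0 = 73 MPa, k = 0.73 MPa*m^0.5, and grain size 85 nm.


d = 85 nm = 8.5e-08 m
sqrt(d) = 0.0002915476
Hall-Petch contribution = k / sqrt(d) = 0.73 / 0.0002915476 = 2503.9 MPa
sigma = sigma_0 + k/sqrt(d) = 73 + 2503.9 = 2576.9 MPa

2576.9


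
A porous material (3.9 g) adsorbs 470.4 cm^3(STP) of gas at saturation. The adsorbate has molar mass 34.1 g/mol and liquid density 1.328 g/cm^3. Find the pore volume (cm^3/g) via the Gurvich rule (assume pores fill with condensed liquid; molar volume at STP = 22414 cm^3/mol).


Moles adsorbed n = V_ads / 22414 = 470.4 / 22414 = 2.098688e-02 mol
Liquid volume V_liq = n * M / rho_liq = 2.098688e-02 * 34.1 / 1.328 = 0.53890 cm^3
Specific pore volume V_pore = V_liq / m_sample = 0.53890 / 3.9
V_pore = 0.1382 cm^3/g

0.1382


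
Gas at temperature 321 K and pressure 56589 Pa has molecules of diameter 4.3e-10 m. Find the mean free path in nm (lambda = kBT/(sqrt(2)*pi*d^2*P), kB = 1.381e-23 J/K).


Mean free path: lambda = kB*T / (sqrt(2) * pi * d^2 * P)
lambda = 1.381e-23 * 321 / (sqrt(2) * pi * (4.3e-10)^2 * 56589)
lambda = 9.53597e-08 m
lambda = 95.36 nm

95.36


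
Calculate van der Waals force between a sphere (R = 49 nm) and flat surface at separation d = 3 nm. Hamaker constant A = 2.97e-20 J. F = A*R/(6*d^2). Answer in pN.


Convert to SI: R = 49 nm = 4.9e-08 m, d = 3 nm = 3e-09 m
F = A * R / (6 * d^2)
F = 2.97e-20 * 4.9e-08 / (6 * (3e-09)^2)
F = 2.695e-11 N = 26.95 pN

26.95


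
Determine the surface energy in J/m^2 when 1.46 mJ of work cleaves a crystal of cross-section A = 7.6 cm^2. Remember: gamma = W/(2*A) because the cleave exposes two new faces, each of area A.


Convert: A = 7.6 cm^2 = 0.00076 m^2, W = 1.46 mJ = 0.00146 J
Cleaving exposes two faces of area A, so total new surface = 2*A and gamma = W / (2*A)
gamma = 0.00146 / (2 * 0.00076)
gamma = 0.961 J/m^2

0.961


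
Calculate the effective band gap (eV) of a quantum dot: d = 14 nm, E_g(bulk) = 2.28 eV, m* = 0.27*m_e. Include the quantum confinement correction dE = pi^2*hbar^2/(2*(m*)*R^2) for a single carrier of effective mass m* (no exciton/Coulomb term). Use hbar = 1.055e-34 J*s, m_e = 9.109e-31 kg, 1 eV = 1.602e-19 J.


Radius R = 14/2 nm = 7e-09 m
Confinement energy dE = pi^2 * hbar^2 / (2 * m_eff * m_e * R^2)
dE = pi^2 * (1.055e-34)^2 / (2 * 0.27 * 9.109e-31 * (7e-09)^2) J, divided by 1.602e-19 J/eV
dE = 0.0284 eV
Total band gap = E_g(bulk) + dE = 2.28 + 0.0284 = 2.3084 eV

2.3084


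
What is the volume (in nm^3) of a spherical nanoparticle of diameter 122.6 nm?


Radius r = 122.6/2 = 61.3 nm
Volume V = (4/3) * pi * r^3
V = (4/3) * pi * (61.3)^3
V = 964872.73 nm^3

964872.73


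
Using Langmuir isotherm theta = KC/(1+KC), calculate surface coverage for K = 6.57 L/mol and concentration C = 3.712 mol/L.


Langmuir isotherm: theta = K*C / (1 + K*C)
K*C = 6.57 * 3.712 = 24.38784
theta = 24.38784 / (1 + 24.38784) = 24.38784 / 25.38784
theta = 0.9606

0.9606


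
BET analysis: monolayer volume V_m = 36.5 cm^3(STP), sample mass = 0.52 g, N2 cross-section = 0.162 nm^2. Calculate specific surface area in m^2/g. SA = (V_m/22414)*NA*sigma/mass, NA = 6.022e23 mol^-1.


Number of moles in monolayer = V_m / 22414 = 36.5 / 22414 = 0.00162845
Number of molecules = moles * NA = 0.00162845 * 6.022e23
SA = molecules * sigma / mass
SA = (36.5 / 22414) * 6.022e23 * 0.162e-18 / 0.52
SA = 305.5 m^2/g

305.5


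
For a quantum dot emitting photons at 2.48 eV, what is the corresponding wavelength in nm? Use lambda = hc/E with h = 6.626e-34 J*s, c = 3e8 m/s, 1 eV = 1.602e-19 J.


Convert energy: E = 2.48 eV = 2.48 * 1.602e-19 = 3.97296e-19 J
lambda = h*c / E = 6.626e-34 * 3e8 / 3.97296e-19
lambda = 5.00332e-07 m = 500.3 nm

500.3


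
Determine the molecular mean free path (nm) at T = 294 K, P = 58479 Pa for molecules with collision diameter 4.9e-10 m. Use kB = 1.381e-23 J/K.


Mean free path: lambda = kB*T / (sqrt(2) * pi * d^2 * P)
lambda = 1.381e-23 * 294 / (sqrt(2) * pi * (4.9e-10)^2 * 58479)
lambda = 6.50855e-08 m
lambda = 65.09 nm

65.09


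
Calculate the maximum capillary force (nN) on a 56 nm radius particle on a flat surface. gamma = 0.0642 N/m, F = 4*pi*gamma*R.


Convert radius: R = 56 nm = 5.6e-08 m
F = 4 * pi * gamma * R
F = 4 * pi * 0.0642 * 5.6e-08
F = 4.51786e-08 N = 45.1786 nN

45.1786


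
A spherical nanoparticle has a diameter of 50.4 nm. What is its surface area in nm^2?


Radius r = 50.4/2 = 25.2 nm
Surface area SA = 4 * pi * r^2
SA = 4 * pi * (25.2)^2
SA = 7980.15 nm^2

7980.15


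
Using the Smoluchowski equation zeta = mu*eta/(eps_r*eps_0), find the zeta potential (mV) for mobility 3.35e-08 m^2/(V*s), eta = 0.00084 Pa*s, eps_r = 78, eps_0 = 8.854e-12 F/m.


Smoluchowski equation: zeta = mu * eta / (eps_r * eps_0)
zeta = 3.35e-08 * 0.00084 / (78 * 8.854e-12)
zeta = 0.040746 V = 40.75 mV

40.75


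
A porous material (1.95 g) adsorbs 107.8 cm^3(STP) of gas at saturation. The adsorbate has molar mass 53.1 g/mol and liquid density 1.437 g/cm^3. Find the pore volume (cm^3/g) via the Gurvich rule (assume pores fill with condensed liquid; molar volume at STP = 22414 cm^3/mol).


Moles adsorbed n = V_ads / 22414 = 107.8 / 22414 = 4.809494e-03 mol
Liquid volume V_liq = n * M / rho_liq = 4.809494e-03 * 53.1 / 1.437 = 0.17772 cm^3
Specific pore volume V_pore = V_liq / m_sample = 0.17772 / 1.95
V_pore = 0.0911 cm^3/g

0.0911


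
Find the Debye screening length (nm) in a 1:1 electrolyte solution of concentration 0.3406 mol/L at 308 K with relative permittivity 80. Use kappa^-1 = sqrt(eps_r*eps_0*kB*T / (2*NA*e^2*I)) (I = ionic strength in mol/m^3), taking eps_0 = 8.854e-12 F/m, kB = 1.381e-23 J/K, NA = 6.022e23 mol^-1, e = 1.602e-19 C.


Ionic strength I = 0.3406 * 1^2 * 1000 = 340.6 mol/m^3
kappa^-1 = sqrt(80 * 8.854e-12 * 1.381e-23 * 308 / (2 * 6.022e23 * (1.602e-19)^2 * 340.6))
kappa^-1 = 0.535 nm

0.535


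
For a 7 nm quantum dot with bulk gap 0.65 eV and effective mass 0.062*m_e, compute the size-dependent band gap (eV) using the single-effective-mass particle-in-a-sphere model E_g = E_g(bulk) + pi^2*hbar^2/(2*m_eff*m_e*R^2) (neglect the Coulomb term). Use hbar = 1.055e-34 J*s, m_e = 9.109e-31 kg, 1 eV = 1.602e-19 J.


Radius R = 7/2 nm = 3.5e-09 m
Confinement energy dE = pi^2 * hbar^2 / (2 * m_eff * m_e * R^2)
dE = pi^2 * (1.055e-34)^2 / (2 * 0.062 * 9.109e-31 * (3.5e-09)^2) J, divided by 1.602e-19 J/eV
dE = 0.4956 eV
Total band gap = E_g(bulk) + dE = 0.65 + 0.4956 = 1.1456 eV

1.1456


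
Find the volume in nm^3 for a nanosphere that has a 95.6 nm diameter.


Radius r = 95.6/2 = 47.8 nm
Volume V = (4/3) * pi * r^3
V = (4/3) * pi * (47.8)^3
V = 457480.2 nm^3

457480.2


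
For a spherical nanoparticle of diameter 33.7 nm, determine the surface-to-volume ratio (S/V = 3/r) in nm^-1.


Radius r = 33.7/2 = 16.85 nm
S/V = 3 / r = 3 / 16.85
S/V = 0.178 nm^-1

0.178


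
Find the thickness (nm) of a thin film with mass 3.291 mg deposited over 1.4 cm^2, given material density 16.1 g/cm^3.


Convert: m = 3.291 mg = 3.2910e-06 kg, A = 1.4 cm^2 = 1.4000e-04 m^2, rho = 16.1 g/cm^3 = 16100 kg/m^3
t = m / (A * rho)
t = 3.2910e-06 / (1.4000e-04 * 16100)
t = 1.4601e-06 m = 1460.1 nm

1460.1


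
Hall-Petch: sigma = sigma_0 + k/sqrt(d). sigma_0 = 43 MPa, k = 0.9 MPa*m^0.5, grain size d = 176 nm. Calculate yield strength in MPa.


d = 176 nm = 1.76e-07 m
sqrt(d) = 0.0004195235
Hall-Petch contribution = k / sqrt(d) = 0.9 / 0.0004195235 = 2145.3 MPa
sigma = sigma_0 + k/sqrt(d) = 43 + 2145.3 = 2188.3 MPa

2188.3


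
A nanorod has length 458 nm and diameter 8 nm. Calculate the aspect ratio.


Aspect ratio AR = length / diameter
AR = 458 / 8
AR = 57.25

57.25


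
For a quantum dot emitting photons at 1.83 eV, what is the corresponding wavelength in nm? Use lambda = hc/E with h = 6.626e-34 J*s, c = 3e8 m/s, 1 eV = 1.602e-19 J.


Convert energy: E = 1.83 eV = 1.83 * 1.602e-19 = 2.93166e-19 J
lambda = h*c / E = 6.626e-34 * 3e8 / 2.93166e-19
lambda = 6.78046e-07 m = 678.0 nm

678.0


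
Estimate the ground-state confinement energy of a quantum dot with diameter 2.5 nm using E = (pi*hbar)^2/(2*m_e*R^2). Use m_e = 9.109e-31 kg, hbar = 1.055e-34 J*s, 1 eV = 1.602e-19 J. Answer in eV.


Radius R = 2.5/2 = 1.25 nm = 1.25e-09 m
E = (pi * 1.055e-34)^2 / (2 * 9.109e-31 * (1.25e-09)^2)
E(J) = 3.85908e-20
E = E(J) / 1.602e-19 = 0.2409 eV

0.2409


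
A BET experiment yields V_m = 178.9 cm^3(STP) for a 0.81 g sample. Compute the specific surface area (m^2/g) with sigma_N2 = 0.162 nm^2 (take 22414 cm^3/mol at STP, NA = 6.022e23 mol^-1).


Number of moles in monolayer = V_m / 22414 = 178.9 / 22414 = 0.00798162
Number of molecules = moles * NA = 0.00798162 * 6.022e23
SA = molecules * sigma / mass
SA = (178.9 / 22414) * 6.022e23 * 0.162e-18 / 0.81
SA = 961.3 m^2/g

961.3


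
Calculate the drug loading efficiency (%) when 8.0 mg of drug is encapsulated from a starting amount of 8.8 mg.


Drug loading efficiency = (drug loaded / drug initial) * 100
DLE = 8.0 / 8.8 * 100
DLE = 0.9091 * 100
DLE = 90.91%

90.91


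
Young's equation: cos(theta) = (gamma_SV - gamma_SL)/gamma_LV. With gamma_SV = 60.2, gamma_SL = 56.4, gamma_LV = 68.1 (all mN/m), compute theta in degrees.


cos(theta) = (gamma_SV - gamma_SL) / gamma_LV
cos(theta) = (60.2 - 56.4) / 68.1
cos(theta) = 0.0558
theta = arccos(0.0558) = 86.8 degrees

86.8


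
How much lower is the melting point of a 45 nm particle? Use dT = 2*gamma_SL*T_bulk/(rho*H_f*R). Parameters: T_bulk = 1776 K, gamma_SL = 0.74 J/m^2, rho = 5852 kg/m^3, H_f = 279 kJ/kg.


Radius R = 45/2 = 22.5 nm = 2.25e-08 m
Convert H_f = 279 kJ/kg = 279000 J/kg
dT = 2 * gamma_SL * T_bulk / (rho * H_f * R)
dT = 2 * 0.74 * 1776 / (5852 * 279000 * 2.25e-08)
dT = 71.6 K

71.6


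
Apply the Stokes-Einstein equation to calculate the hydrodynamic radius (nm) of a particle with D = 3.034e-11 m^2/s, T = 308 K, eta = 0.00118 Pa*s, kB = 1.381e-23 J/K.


Stokes-Einstein: R = kB*T / (6*pi*eta*D)
R = 1.381e-23 * 308 / (6 * pi * 0.00118 * 3.034e-11)
R = 6.30298e-09 m = 6.3 nm

6.3


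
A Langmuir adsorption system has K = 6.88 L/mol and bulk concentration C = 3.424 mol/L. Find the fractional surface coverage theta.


Langmuir isotherm: theta = K*C / (1 + K*C)
K*C = 6.88 * 3.424 = 23.55712
theta = 23.55712 / (1 + 23.55712) = 23.55712 / 24.55712
theta = 0.9593

0.9593


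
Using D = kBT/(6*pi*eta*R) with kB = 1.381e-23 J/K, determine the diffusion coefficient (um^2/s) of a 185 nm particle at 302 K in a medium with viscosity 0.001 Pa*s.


Radius R = 185/2 = 92.5 nm = 9.25e-08 m
D = kB*T / (6*pi*eta*R)
D = 1.381e-23 * 302 / (6 * pi * 0.001 * 9.25e-08)
D = 2.39198e-12 m^2/s = 2.392 um^2/s

2.392


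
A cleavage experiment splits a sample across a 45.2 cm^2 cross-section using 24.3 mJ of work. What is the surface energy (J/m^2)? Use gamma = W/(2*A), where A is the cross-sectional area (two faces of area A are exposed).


Convert: A = 45.2 cm^2 = 0.00452 m^2, W = 24.3 mJ = 0.0243 J
Cleaving exposes two faces of area A, so total new surface = 2*A and gamma = W / (2*A)
gamma = 0.0243 / (2 * 0.00452)
gamma = 2.688 J/m^2

2.688


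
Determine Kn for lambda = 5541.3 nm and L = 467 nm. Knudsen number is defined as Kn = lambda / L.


Knudsen number Kn = lambda / L
Kn = 5541.3 / 467
Kn = 11.8657

11.8657


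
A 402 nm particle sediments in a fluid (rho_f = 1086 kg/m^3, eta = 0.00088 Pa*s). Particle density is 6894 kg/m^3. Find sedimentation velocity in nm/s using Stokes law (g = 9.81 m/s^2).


Radius R = 402/2 nm = 2.01e-07 m
Density difference = 6894 - 1086 = 5808 kg/m^3
v = 2 * R^2 * (rho_p - rho_f) * g / (9 * eta)
v = 2 * (2.01e-07)^2 * 5808 * 9.81 / (9 * 0.00088)
v = 5.8129e-07 m/s = 581.2896 nm/s

581.2896


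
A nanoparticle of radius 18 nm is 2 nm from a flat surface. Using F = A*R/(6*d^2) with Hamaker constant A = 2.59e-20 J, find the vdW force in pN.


Convert to SI: R = 18 nm = 1.8e-08 m, d = 2 nm = 2e-09 m
F = A * R / (6 * d^2)
F = 2.59e-20 * 1.8e-08 / (6 * (2e-09)^2)
F = 1.9425e-11 N = 19.425 pN

19.425


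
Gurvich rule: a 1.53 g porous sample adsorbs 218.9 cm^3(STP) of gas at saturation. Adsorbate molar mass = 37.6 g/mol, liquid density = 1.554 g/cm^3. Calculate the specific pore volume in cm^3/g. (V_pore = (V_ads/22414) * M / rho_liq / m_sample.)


Moles adsorbed n = V_ads / 22414 = 218.9 / 22414 = 9.766218e-03 mol
Liquid volume V_liq = n * M / rho_liq = 9.766218e-03 * 37.6 / 1.554 = 0.23630 cm^3
Specific pore volume V_pore = V_liq / m_sample = 0.23630 / 1.53
V_pore = 0.1544 cm^3/g

0.1544


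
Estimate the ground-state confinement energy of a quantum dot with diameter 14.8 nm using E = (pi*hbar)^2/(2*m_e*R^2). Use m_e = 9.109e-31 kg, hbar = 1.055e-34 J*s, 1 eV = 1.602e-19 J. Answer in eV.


Radius R = 14.8/2 = 7.4 nm = 7.4e-09 m
E = (pi * 1.055e-34)^2 / (2 * 9.109e-31 * (7.4e-09)^2)
E(J) = 1.10113e-21
E = E(J) / 1.602e-19 = 0.0069 eV

0.0069


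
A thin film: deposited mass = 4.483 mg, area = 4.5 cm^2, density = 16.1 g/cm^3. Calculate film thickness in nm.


Convert: m = 4.483 mg = 4.4830e-06 kg, A = 4.5 cm^2 = 4.5000e-04 m^2, rho = 16.1 g/cm^3 = 16100 kg/m^3
t = m / (A * rho)
t = 4.4830e-06 / (4.5000e-04 * 16100)
t = 6.1877e-07 m = 618.8 nm

618.8


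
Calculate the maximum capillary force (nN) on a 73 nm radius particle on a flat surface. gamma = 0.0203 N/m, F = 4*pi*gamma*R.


Convert radius: R = 73 nm = 7.3e-08 m
F = 4 * pi * gamma * R
F = 4 * pi * 0.0203 * 7.3e-08
F = 1.86221e-08 N = 18.6221 nN

18.6221


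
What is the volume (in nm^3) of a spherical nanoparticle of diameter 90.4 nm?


Radius r = 90.4/2 = 45.2 nm
Volume V = (4/3) * pi * r^3
V = (4/3) * pi * (45.2)^3
V = 386815.54 nm^3

386815.54


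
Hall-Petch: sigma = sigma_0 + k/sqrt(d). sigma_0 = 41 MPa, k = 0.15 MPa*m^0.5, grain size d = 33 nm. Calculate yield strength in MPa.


d = 33 nm = 3.3e-08 m
sqrt(d) = 0.000181659
Hall-Petch contribution = k / sqrt(d) = 0.15 / 0.000181659 = 825.7 MPa
sigma = sigma_0 + k/sqrt(d) = 41 + 825.7 = 866.7 MPa

866.7


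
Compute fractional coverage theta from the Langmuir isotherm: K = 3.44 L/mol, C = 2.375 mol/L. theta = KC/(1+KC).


Langmuir isotherm: theta = K*C / (1 + K*C)
K*C = 3.44 * 2.375 = 8.17
theta = 8.17 / (1 + 8.17) = 8.17 / 9.17
theta = 0.8909

0.8909


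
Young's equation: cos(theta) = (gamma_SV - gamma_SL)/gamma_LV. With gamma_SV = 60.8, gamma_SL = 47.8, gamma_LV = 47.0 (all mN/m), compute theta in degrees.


cos(theta) = (gamma_SV - gamma_SL) / gamma_LV
cos(theta) = (60.8 - 47.8) / 47.0
cos(theta) = 0.276596
theta = arccos(0.276596) = 73.94 degrees

73.94


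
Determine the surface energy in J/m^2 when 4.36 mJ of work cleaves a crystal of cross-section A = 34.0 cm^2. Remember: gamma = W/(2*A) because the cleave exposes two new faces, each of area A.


Convert: A = 34.0 cm^2 = 0.0034 m^2, W = 4.36 mJ = 0.00436 J
Cleaving exposes two faces of area A, so total new surface = 2*A and gamma = W / (2*A)
gamma = 0.00436 / (2 * 0.0034)
gamma = 0.641 J/m^2

0.641


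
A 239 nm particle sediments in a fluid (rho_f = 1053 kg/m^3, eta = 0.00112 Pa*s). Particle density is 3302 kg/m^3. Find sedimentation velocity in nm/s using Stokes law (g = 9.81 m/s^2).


Radius R = 239/2 nm = 1.195e-07 m
Density difference = 3302 - 1053 = 2249 kg/m^3
v = 2 * R^2 * (rho_p - rho_f) * g / (9 * eta)
v = 2 * (1.195e-07)^2 * 2249 * 9.81 / (9 * 0.00112)
v = 6.2512e-08 m/s = 62.512 nm/s

62.512


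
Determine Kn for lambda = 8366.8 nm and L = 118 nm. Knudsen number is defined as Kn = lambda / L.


Knudsen number Kn = lambda / L
Kn = 8366.8 / 118
Kn = 70.9051

70.9051


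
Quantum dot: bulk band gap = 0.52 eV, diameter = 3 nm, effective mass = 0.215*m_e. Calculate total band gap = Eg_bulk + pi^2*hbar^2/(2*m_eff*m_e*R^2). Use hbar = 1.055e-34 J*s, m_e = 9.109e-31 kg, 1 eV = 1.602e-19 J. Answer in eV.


Radius R = 3/2 nm = 1.5e-09 m
Confinement energy dE = pi^2 * hbar^2 / (2 * m_eff * m_e * R^2)
dE = pi^2 * (1.055e-34)^2 / (2 * 0.215 * 9.109e-31 * (1.5e-09)^2) J, divided by 1.602e-19 J/eV
dE = 0.7781 eV
Total band gap = E_g(bulk) + dE = 0.52 + 0.7781 = 1.2981 eV

1.2981


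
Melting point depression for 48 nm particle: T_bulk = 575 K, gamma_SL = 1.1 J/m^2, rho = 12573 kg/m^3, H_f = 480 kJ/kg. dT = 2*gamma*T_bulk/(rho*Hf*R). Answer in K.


Radius R = 48/2 = 24 nm = 2.4e-08 m
Convert H_f = 480 kJ/kg = 480000 J/kg
dT = 2 * gamma_SL * T_bulk / (rho * H_f * R)
dT = 2 * 1.1 * 575 / (12573 * 480000 * 2.4e-08)
dT = 8.7 K

8.7


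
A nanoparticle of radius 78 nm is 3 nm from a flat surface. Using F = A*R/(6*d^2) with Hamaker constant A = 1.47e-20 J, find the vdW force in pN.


Convert to SI: R = 78 nm = 7.8e-08 m, d = 3 nm = 3e-09 m
F = A * R / (6 * d^2)
F = 1.47e-20 * 7.8e-08 / (6 * (3e-09)^2)
F = 2.12333e-11 N = 21.233 pN

21.233


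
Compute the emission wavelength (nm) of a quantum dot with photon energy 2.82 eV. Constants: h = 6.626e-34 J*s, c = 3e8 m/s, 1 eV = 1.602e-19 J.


Convert energy: E = 2.82 eV = 2.82 * 1.602e-19 = 4.51764e-19 J
lambda = h*c / E = 6.626e-34 * 3e8 / 4.51764e-19
lambda = 4.40009e-07 m = 440.0 nm

440.0


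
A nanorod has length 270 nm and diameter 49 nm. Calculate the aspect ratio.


Aspect ratio AR = length / diameter
AR = 270 / 49
AR = 5.51

5.51


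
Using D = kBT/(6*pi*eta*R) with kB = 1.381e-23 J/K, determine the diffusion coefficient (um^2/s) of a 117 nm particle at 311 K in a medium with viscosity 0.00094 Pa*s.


Radius R = 117/2 = 58.5 nm = 5.85e-08 m
D = kB*T / (6*pi*eta*R)
D = 1.381e-23 * 311 / (6 * pi * 0.00094 * 5.85e-08)
D = 4.14352e-12 m^2/s = 4.144 um^2/s

4.144


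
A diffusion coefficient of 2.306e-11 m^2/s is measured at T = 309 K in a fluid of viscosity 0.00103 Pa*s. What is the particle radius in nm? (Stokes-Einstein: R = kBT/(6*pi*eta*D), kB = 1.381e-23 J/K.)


Stokes-Einstein: R = kB*T / (6*pi*eta*D)
R = 1.381e-23 * 309 / (6 * pi * 0.00103 * 2.306e-11)
R = 9.53135e-09 m = 9.53 nm

9.53


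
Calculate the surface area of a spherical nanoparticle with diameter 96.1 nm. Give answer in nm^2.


Radius r = 96.1/2 = 48.05 nm
Surface area SA = 4 * pi * r^2
SA = 4 * pi * (48.05)^2
SA = 29013.27 nm^2

29013.27


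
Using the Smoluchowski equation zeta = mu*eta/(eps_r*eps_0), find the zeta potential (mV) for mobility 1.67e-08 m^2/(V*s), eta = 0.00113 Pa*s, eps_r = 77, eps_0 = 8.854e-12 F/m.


Smoluchowski equation: zeta = mu * eta / (eps_r * eps_0)
zeta = 1.67e-08 * 0.00113 / (77 * 8.854e-12)
zeta = 0.02768 V = 27.68 mV

27.68


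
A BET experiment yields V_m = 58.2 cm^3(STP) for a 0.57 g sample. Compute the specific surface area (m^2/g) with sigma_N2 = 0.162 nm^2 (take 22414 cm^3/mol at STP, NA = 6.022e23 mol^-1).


Number of moles in monolayer = V_m / 22414 = 58.2 / 22414 = 0.00259659
Number of molecules = moles * NA = 0.00259659 * 6.022e23
SA = molecules * sigma / mass
SA = (58.2 / 22414) * 6.022e23 * 0.162e-18 / 0.57
SA = 444.4 m^2/g

444.4


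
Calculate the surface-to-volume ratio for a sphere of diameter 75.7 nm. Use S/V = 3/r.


Radius r = 75.7/2 = 37.85 nm
S/V = 3 / r = 3 / 37.85
S/V = 0.0793 nm^-1

0.0793


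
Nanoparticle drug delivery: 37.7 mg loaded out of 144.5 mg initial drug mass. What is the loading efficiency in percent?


Drug loading efficiency = (drug loaded / drug initial) * 100
DLE = 37.7 / 144.5 * 100
DLE = 0.2609 * 100
DLE = 26.09%

26.09


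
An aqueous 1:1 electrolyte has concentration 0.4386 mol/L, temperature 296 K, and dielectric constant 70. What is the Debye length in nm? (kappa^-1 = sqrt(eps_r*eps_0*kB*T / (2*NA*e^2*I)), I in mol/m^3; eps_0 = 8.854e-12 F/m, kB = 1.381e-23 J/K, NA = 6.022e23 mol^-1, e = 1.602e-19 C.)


Ionic strength I = 0.4386 * 1^2 * 1000 = 438.6 mol/m^3
kappa^-1 = sqrt(70 * 8.854e-12 * 1.381e-23 * 296 / (2 * 6.022e23 * (1.602e-19)^2 * 438.6))
kappa^-1 = 0.432 nm

0.432
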